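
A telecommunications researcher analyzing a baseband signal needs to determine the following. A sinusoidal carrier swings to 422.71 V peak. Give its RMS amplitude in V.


RMS voltage for a sinusoidal waveform:
V_rms = V_peak / sqrt(2)
      = 422.71 / 1.414214
      = 298.901 V

298.901 V


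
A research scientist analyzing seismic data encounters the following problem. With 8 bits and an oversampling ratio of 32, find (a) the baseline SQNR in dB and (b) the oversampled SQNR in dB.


Step 1 — baseline SQNR at Nyquist:
SQNR_base = 6.02*N + 1.76
          = 6.02*8 + 1.76
          = 49.92 dB

Step 2 — oversampling processing gain:
G = 10*log10(OSR) = 10*log10(32) = 15.05 dB

Step 3 — total:
SQNR_total = 49.92 + 15.05 = 64.97 dB

Base SQNR = 49.92 dB; oversampled SQNR = 64.97 dB


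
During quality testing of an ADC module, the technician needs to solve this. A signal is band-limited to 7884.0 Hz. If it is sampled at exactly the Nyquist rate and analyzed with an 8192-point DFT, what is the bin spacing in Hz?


Step 1 — Nyquist sampling rate:
fs = 2 * fmax = 2 * 7884.0 = 15768.0 Hz

Step 2 — DFT bin spacing:
df = fs / N = 15768.0 / 8192 = 1.9248 Hz

1.9248 Hz


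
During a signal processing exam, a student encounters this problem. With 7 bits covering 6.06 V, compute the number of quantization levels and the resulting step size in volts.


Step 1 — number of quantization levels:
L = 2^N = 2^7 = 128

Step 2 — LSB step size:
delta = Vfs / L
      = 6.06 / 128
      = 0.04734375 V

Levels = 128; step size = 0.04734375 V


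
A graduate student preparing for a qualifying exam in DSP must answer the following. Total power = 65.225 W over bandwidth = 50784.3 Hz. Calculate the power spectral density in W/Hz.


Power spectral density:
PSD = P / BW
    = 65.225 / 50784.3
    = 0.00128435 W/Hz

0.00128435 W/Hz


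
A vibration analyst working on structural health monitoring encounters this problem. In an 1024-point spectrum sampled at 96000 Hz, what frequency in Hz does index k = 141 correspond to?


Frequency of DFT bin k:
f_k = k * fs / N
    = 141 * 96000 / 1024
    = 13536000 / 1024
    = 13218.75 Hz

13218.75 Hz


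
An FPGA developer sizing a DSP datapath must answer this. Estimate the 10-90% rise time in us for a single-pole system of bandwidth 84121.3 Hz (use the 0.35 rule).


Rise time from bandwidth relationship:
tr = 0.35 / BW
   = 0.35 / 84121.3
   = 4.160658478e-06 s
   = 4.1607 us

4.1607 us


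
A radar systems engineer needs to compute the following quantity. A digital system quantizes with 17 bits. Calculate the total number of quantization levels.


Number of quantization levels = 2^N
= 2^17
= 131072

131072


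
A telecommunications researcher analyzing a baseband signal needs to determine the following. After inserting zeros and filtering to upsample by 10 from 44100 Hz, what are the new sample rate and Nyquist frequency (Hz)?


Step 1 — output sample rate after interpolation by L:
fs_out = L * fs_in = 10 * 44100 = 441000 Hz

Step 2 — Nyquist frequency of the output stream:
f_Nyq = fs_out / 2 = 441000 / 2 = 220500.0 Hz

fs_out = 441000 Hz; f_Nyquist = 220500.0 Hz


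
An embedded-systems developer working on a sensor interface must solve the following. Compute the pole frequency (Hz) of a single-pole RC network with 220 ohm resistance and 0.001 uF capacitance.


Cutoff frequency of a first-order RC filter:
fc = 1 / (2 * pi * R * C)
C = 0.001 uF = 1e-09 F
fc = 1 / (2 * pi * 220 * 1e-09)
   = 1 / 1.3823007675795e-06
   = 723431.559509 Hz

723431.559509 Hz


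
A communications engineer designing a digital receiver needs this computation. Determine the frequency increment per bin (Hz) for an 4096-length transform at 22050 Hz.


DFT frequency resolution:
df = fs / N
   = 22050 / 4096
   = 5.3833 Hz

5.3833 Hz


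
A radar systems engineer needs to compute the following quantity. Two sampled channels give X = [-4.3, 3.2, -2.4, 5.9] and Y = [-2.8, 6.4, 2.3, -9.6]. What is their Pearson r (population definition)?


Pearson correlation coefficient (population):
r = cov(X,Y) / (std(X) * std(Y))
Mean X = 0.6, Mean Y = -0.925
Cov(X,Y) = -6.855
Std(X) = 4.118859, Std(Y) = 5.975523
r = -0.2785

-0.2785


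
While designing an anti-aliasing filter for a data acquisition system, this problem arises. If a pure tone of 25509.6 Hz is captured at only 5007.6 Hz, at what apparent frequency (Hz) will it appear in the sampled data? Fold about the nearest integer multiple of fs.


Compute the nearest integer multiple of fs to the signal:
n = round(25509.6 / 5007.6) = 5
f_alias = |25509.6 - 5 * 5007.6|
        = |25509.6 - 25038.0|
        = 471.6 Hz

471.6


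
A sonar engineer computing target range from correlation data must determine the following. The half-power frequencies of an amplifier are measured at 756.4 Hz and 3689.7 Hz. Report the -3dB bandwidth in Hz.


Bandwidth is the difference of -3dB frequencies:
BW = f_high - f_low
   = 3689.7 - 756.4
   = 2933.3 Hz

2933.3 Hz


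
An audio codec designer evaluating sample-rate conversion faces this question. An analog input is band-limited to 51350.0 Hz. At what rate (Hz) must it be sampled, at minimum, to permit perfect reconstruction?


The Nyquist rate is twice the maximum frequency component.
fs_min = 2 * fmax
      = 2 * 51350.0
      = 102700.0 Hz

102700.0


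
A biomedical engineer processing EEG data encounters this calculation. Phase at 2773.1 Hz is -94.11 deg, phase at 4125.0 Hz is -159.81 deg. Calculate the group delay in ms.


Group delay from phase difference:
tau = -d(phi)/d(omega)
d(phi) = -65.7 deg = -1.146681 rad
d(omega) = 2*pi*(4125.0 - 2773.1) = 8494.2382 rad/s
tau = -(-1.146681) / 8494.2382
    = 0.135 ms

0.135 ms


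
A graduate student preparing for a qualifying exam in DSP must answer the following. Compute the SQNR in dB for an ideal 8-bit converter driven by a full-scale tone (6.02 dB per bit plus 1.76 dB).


Theoretical SNR for a full-scale sinusoid:
SNR = 6.02 * N + 1.76
    = 6.02 * 8 + 1.76
    = 48.16 + 1.76
    = 49.92 dB

49.92 dB


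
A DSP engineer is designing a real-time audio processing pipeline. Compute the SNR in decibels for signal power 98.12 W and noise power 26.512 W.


SNR in decibels:
SNR = 10 * log10(Ps / Pn)
    = 10 * log10(98.12 / 26.512)
    = 10 * log10(3.701)
    = 10 * 0.5683
    = 5.68 dB

5.68 dB


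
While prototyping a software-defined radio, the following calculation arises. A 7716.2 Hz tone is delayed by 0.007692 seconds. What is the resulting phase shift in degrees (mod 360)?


Phase shift from frequency and time delay:
phi = 360 * f * t_delay
    = 360 * 7716.2 * 0.007692
    = 21367.08 degrees
    mod 360 = 127.08 degrees

127.08 degrees


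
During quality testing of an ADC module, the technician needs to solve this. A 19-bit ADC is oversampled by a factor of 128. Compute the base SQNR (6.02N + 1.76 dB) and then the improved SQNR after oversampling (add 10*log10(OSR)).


Step 1 — baseline SQNR at Nyquist:
SQNR_base = 6.02*N + 1.76
          = 6.02*19 + 1.76
          = 116.14 dB

Step 2 — oversampling processing gain:
G = 10*log10(OSR) = 10*log10(128) = 21.07 dB

Step 3 — total:
SQNR_total = 116.14 + 21.07 = 137.21 dB

Base SQNR = 116.14 dB; oversampled SQNR = 137.21 dB


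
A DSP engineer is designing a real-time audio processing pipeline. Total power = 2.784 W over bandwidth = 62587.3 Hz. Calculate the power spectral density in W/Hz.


Power spectral density:
PSD = P / BW
    = 2.784 / 62587.3
    = 4.448e-05 W/Hz

4.448e-05 W/Hz


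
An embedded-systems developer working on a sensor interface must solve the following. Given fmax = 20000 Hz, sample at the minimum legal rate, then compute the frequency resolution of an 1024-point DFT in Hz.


Step 1 — Nyquist sampling rate:
fs = 2 * fmax = 2 * 20000 = 40000 Hz

Step 2 — DFT bin spacing:
df = fs / N = 40000 / 1024 = 39.0625 Hz

39.0625 Hz


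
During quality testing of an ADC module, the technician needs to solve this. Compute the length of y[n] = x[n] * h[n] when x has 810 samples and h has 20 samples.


Linear convolution output length:
L = N + M - 1
  = 810 + 20 - 1
  = 829 samples

829


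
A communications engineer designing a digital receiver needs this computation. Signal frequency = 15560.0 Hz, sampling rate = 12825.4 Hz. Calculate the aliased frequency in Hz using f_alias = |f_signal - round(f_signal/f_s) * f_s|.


Compute the nearest integer multiple of fs to the signal:
n = round(15560.0 / 12825.4) = 1
f_alias = |15560.0 - 1 * 12825.4|
        = |15560.0 - 12825.4|
        = 2734.6 Hz

2734.6


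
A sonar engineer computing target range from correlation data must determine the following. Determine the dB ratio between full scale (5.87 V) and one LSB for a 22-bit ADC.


Dynamic range from full-scale to LSB:
V_min = V_max / 2^bits = 5.87 / 2^22
DR = 20 * log10(V_max / V_min)
   = 20 * log10(2^22)
   = 20 * 22 * log10(2)
   = 132.45 dB

132.45 dB


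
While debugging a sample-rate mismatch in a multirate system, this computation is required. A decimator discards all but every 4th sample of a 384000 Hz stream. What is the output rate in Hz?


Decimation reduces the sample rate:
fs_out = fs_in / M
       = 384000 / 4
       = 96000.0 Hz

96000.0 Hz


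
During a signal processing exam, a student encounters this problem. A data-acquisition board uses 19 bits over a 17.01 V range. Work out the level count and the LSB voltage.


Step 1 — number of quantization levels:
L = 2^N = 2^19 = 524288

Step 2 — LSB step size:
delta = Vfs / L
      = 17.01 / 524288
      = 3.244e-05 V

Levels = 524288; step size = 3.244e-05 V


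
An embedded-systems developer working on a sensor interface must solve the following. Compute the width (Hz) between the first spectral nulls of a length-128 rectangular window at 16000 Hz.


Main lobe width for a rectangular window:
Width = 2 * fs / N
      = 2 * 16000 / 128
      = 32000 / 128
      = 250.0 Hz

250.0 Hz


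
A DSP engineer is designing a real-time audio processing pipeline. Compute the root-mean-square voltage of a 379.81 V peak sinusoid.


RMS voltage for a sinusoidal waveform:
V_rms = V_peak / sqrt(2)
      = 379.81 / 1.414214
      = 268.566 V

268.566 V


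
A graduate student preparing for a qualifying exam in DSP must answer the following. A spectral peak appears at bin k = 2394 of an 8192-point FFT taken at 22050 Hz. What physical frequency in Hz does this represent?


Frequency of DFT bin k:
f_k = k * fs / N
    = 2394 * 22050 / 8192
    = 52787700 / 8192
    = 6443.811 Hz

6443.811 Hz


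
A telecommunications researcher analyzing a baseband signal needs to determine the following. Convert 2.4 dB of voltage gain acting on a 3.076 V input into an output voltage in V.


Output voltage from dB gain:
V_out = V_in * 10^(gain_dB / 20)
      = 3.076 * 10^(2.4 / 20)
      = 3.076 * 1.318257
      = 4.055 V

4.055 V


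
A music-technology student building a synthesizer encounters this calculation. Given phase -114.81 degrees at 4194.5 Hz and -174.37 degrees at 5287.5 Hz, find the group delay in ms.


Group delay from phase difference:
tau = -d(phi)/d(omega)
d(phi) = -59.56 deg = -1.039518 rad
d(omega) = 2*pi*(5287.5 - 4194.5) = 6867.5215 rad/s
tau = -(-1.039518) / 6867.5215
    = 0.1514 ms

0.1514 ms


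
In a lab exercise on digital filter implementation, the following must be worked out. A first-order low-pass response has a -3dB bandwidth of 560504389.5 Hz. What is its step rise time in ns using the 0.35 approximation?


Rise time from bandwidth relationship:
tr = 0.35 / BW
   = 0.35 / 560504389.5
   = 6.244375719e-10 s
   = 0.6244 ns

0.6244 ns


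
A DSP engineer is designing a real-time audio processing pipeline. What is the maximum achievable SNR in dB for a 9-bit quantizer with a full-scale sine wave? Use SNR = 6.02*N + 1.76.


Theoretical SNR for a full-scale sinusoid:
SNR = 6.02 * N + 1.76
    = 6.02 * 9 + 1.76
    = 54.18 + 1.76
    = 55.94 dB

55.94 dB


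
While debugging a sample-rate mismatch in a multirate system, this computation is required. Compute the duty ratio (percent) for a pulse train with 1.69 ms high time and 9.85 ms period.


Duty cycle as a percentage:
DC = (t_on / T) * 100
   = (1.69 / 9.85) * 100
   = 0.171574 * 100
   = 17.16 %

17.16 %


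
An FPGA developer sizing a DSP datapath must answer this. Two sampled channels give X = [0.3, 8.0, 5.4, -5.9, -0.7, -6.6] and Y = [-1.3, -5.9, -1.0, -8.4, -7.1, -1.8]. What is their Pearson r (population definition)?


Pearson correlation coefficient (population):
r = cov(X,Y) / (std(X) * std(Y))
Mean X = 0.0833, Mean Y = -4.25
Cov(X,Y) = 2.590833
Std(X) = 5.35519, Std(Y) = 2.981471
r = 0.1623

0.1623


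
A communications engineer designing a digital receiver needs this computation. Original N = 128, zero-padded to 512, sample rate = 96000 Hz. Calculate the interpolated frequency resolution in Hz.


Frequency resolution after zero-padding:
N_padded = 128 * 4 = 512
df = fs / N_padded
   = 96000 / 512
   = 187.5 Hz

187.5 Hz


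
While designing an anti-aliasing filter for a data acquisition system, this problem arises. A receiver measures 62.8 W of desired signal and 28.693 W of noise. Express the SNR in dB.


SNR in decibels:
SNR = 10 * log10(Ps / Pn)
    = 10 * log10(62.8 / 28.693)
    = 10 * log10(2.1887)
    = 10 * 0.3402
    = 3.4 dB

3.4 dB


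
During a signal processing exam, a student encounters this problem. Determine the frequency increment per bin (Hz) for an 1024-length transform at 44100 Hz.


DFT frequency resolution:
df = fs / N
   = 44100 / 1024
   = 43.0664 Hz

43.0664 Hz


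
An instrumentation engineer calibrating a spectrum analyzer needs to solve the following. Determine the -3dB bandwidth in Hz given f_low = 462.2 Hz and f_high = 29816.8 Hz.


Bandwidth is the difference of -3dB frequencies:
BW = f_high - f_low
   = 29816.8 - 462.2
   = 29354.6 Hz

29354.6 Hz


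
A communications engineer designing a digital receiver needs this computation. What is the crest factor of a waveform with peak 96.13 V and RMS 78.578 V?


Crest factor is the ratio of peak to RMS:
CF = V_peak / V_rms
   = 96.13 / 78.578
   = 1.2234

1.2234


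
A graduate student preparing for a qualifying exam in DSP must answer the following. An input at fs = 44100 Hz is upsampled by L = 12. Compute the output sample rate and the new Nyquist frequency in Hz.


Step 1 — output sample rate after interpolation by L:
fs_out = L * fs_in = 12 * 44100 = 529200 Hz

Step 2 — Nyquist frequency of the output stream:
f_Nyq = fs_out / 2 = 529200 / 2 = 264600.0 Hz

fs_out = 529200 Hz; f_Nyquist = 264600.0 Hz


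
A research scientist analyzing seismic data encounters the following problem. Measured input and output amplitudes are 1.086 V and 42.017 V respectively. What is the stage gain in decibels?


Voltage gain in dB:
G = 20 * log10(Vout / Vin)
  = 20 * log10(42.017 / 1.086)
  = 20 * log10(38.689687)
  = 20 * 1.587595
  = 31.75 dB

31.75 dB


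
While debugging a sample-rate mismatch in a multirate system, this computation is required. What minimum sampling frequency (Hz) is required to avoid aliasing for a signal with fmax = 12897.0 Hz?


The Nyquist rate is twice the maximum frequency component.
fs_min = 2 * fmax
      = 2 * 12897.0
      = 25794.0 Hz

25794.0


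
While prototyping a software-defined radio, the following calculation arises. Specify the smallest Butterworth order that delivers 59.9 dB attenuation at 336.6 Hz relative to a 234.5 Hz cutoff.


Butterworth filter order formula:
n = log10(10^(A/10) - 1) / (2 * log10(f_stop/f_pass))
10^(59.9/10) - 1 = 977236.221
f_stop/f_pass = 336.6 / 234.5 = 1.4354
n = 19.0799 -> ceil = 20

20


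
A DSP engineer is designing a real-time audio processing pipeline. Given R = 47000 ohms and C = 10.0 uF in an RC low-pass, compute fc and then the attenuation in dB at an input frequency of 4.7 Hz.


Step 1 — cutoff frequency:
fc = 1 / (2*pi*R*C)
C = 10.0 uF = 1e-05 F
fc = 1 / (2*pi*47000*1e-05)
   = 0.338628 Hz

Step 2 — magnitude at f = 4.7 Hz:
|H(f)| = 1 / sqrt(1 + (f/fc)^2)
f/fc = 4.7 / 0.338628 = 13.879537
|H| = 1 / sqrt(1 + 192.641547) = 0.0718622
|H|_dB = 20*log10(0.0718622) = -22.87 dB

fc = 0.338628 Hz; |H(4.7 Hz)| = -22.87 dB


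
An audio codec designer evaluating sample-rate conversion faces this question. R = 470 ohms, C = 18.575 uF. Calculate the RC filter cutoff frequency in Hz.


Cutoff frequency of a first-order RC filter:
fc = 1 / (2 * pi * R * C)
C = 18.575 uF = 1.8575e-05 F
fc = 1 / (2 * pi * 470 * 1.8575e-05)
   = 1 / 0.054853778528005
   = 18.230285 Hz

18.230285 Hz


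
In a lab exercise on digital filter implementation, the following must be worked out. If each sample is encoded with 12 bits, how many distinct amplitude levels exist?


Number of quantization levels = 2^N
= 2^12
= 4096

4096


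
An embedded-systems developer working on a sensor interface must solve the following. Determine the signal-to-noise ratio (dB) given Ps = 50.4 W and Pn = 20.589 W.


SNR in decibels:
SNR = 10 * log10(Ps / Pn)
    = 10 * log10(50.4 / 20.589)
    = 10 * log10(2.4479)
    = 10 * 0.3888
    = 3.89 dB

3.89 dB


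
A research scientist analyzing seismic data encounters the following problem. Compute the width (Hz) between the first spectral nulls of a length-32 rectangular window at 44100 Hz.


Main lobe width for a rectangular window:
Width = 2 * fs / N
      = 2 * 44100 / 32
      = 88200 / 32
      = 2756.25 Hz

2756.25 Hz


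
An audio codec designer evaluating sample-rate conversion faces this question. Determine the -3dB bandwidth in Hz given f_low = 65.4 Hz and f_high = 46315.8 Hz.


Bandwidth is the difference of -3dB frequencies:
BW = f_high - f_low
   = 46315.8 - 65.4
   = 46250.4 Hz

46250.4 Hz


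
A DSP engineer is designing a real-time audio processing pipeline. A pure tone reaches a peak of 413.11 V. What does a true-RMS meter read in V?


RMS voltage for a sinusoidal waveform:
V_rms = V_peak / sqrt(2)
      = 413.11 / 1.414214
      = 292.113 V

292.113 V


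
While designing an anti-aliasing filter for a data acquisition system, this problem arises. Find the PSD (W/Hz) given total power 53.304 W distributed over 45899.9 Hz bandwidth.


Power spectral density:
PSD = P / BW
    = 53.304 / 45899.9
    = 0.00116131 W/Hz

0.00116131 W/Hz


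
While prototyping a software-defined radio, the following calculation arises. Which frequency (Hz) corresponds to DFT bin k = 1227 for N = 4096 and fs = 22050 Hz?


Frequency of DFT bin k:
f_k = k * fs / N
    = 1227 * 22050 / 4096
    = 27055350 / 4096
    = 6605.31 Hz

6605.31 Hz


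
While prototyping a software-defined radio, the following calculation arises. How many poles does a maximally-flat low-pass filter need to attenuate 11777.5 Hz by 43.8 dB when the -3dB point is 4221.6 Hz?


Butterworth filter order formula:
n = log10(10^(A/10) - 1) / (2 * log10(f_stop/f_pass))
10^(43.8/10) - 1 = 23987.3292
f_stop/f_pass = 11777.5 / 4221.6 = 2.7898
n = 4.915 -> ceil = 5

5


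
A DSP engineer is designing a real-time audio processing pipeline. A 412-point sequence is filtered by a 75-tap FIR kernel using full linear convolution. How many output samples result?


Linear convolution output length:
L = N + M - 1
  = 412 + 75 - 1
  = 486 samples

486


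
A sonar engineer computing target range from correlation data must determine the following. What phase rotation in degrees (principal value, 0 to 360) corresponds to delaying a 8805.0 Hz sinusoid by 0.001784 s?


Phase shift from frequency and time delay:
phi = 360 * f * t_delay
    = 360 * 8805.0 * 0.001784
    = 5654.92 degrees
    mod 360 = 254.92 degrees

254.92 degrees


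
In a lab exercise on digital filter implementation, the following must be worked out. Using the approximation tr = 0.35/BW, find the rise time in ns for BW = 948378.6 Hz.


Rise time from bandwidth relationship:
tr = 0.35 / BW
   = 0.35 / 948378.6
   = 3.690509254e-07 s
   = 369.0509 ns

369.0509 ns


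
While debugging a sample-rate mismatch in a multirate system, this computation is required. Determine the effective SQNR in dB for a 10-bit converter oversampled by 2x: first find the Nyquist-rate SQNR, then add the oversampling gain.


Step 1 — baseline SQNR at Nyquist:
SQNR_base = 6.02*N + 1.76
          = 6.02*10 + 1.76
          = 61.96 dB

Step 2 — oversampling processing gain:
G = 10*log10(OSR) = 10*log10(2) = 3.01 dB

Step 3 — total:
SQNR_total = 61.96 + 3.01 = 64.97 dB

Base SQNR = 61.96 dB; oversampled SQNR = 64.97 dB


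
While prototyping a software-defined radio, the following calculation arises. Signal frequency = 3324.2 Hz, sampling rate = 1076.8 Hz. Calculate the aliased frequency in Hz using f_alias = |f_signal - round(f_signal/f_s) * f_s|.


Compute the nearest integer multiple of fs to the signal:
n = round(3324.2 / 1076.8) = 3
f_alias = |3324.2 - 3 * 1076.8|
        = |3324.2 - 3230.4|
        = 93.8 Hz

93.8


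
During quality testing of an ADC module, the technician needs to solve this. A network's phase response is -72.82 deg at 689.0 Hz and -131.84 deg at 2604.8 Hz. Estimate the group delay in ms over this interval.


Group delay from phase difference:
tau = -d(phi)/d(omega)
d(phi) = -59.02 deg = -1.030093 rad
d(omega) = 2*pi*(2604.8 - 689.0) = 12037.3264 rad/s
tau = -(-1.030093) / 12037.3264
    = 0.0856 ms

0.0856 ms


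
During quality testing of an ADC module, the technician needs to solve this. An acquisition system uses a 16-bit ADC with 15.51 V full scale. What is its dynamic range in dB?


Dynamic range from full-scale to LSB:
V_min = V_max / 2^bits = 15.51 / 2^16
DR = 20 * log10(V_max / V_min)
   = 20 * log10(2^16)
   = 20 * 16 * log10(2)
   = 96.33 dB

96.33 dB


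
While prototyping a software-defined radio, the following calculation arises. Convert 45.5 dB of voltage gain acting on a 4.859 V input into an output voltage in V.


Output voltage from dB gain:
V_out = V_in * 10^(gain_dB / 20)
      = 4.859 * 10^(45.5 / 20)
      = 4.859 * 188.364909
      = 915.2651 V

915.2651 V


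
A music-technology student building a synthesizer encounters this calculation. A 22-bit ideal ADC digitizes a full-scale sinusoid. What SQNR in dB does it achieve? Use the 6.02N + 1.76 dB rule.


Theoretical SNR for a full-scale sinusoid:
SNR = 6.02 * N + 1.76
    = 6.02 * 22 + 1.76
    = 132.44 + 1.76
    = 134.2 dB

134.2 dB


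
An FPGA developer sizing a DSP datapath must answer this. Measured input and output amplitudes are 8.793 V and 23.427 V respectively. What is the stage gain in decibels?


Voltage gain in dB:
G = 20 * log10(Vout / Vin)
  = 20 * log10(23.427 / 8.793)
  = 20 * log10(2.664278)
  = 20 * 0.42558
  = 8.51 dB

8.51 dB


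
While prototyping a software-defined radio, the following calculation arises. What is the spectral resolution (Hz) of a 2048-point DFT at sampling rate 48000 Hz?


DFT frequency resolution:
df = fs / N
   = 48000 / 2048
   = 23.4375 Hz

23.4375 Hz


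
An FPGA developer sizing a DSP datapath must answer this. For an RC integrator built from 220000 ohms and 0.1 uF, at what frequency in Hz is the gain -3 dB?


Cutoff frequency of a first-order RC filter:
fc = 1 / (2 * pi * R * C)
C = 0.1 uF = 1e-07 F
fc = 1 / (2 * pi * 220000 * 1e-07)
   = 1 / 0.13823007675795
   = 7.234316 Hz

7.234316 Hz


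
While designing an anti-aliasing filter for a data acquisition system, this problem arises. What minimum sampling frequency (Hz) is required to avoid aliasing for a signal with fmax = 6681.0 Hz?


The Nyquist rate is twice the maximum frequency component.
fs_min = 2 * fmax
      = 2 * 6681.0
      = 13362.0 Hz

13362.0


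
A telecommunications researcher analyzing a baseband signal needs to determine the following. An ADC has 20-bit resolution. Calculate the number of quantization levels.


Number of quantization levels = 2^N
= 2^20
= 1048576

1048576


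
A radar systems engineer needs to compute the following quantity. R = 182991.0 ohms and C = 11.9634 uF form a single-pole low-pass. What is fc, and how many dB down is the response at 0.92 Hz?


Step 1 — cutoff frequency:
fc = 1 / (2*pi*R*C)
C = 11.9634 uF = 1.19634e-05 F
fc = 1 / (2*pi*182991.0*1.19634e-05)
   = 0.0727002 Hz

Step 2 — magnitude at f = 0.92 Hz:
|H(f)| = 1 / sqrt(1 + (f/fc)^2)
f/fc = 0.92 / 0.0727002 = 12.654711
|H| = 1 / sqrt(1 + 160.14171) = 0.0787764
|H|_dB = 20*log10(0.0787764) = -22.07 dB

fc = 0.0727002 Hz; |H(0.92 Hz)| = -22.07 dB


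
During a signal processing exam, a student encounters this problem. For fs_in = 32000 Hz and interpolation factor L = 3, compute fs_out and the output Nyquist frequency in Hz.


Step 1 — output sample rate after interpolation by L:
fs_out = L * fs_in = 3 * 32000 = 96000 Hz

Step 2 — Nyquist frequency of the output stream:
f_Nyq = fs_out / 2 = 96000 / 2 = 48000.0 Hz

fs_out = 96000 Hz; f_Nyquist = 48000.0 Hz


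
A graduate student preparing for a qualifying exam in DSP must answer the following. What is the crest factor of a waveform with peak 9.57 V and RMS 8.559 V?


Crest factor is the ratio of peak to RMS:
CF = V_peak / V_rms
   = 9.57 / 8.559
   = 1.1181

1.1181


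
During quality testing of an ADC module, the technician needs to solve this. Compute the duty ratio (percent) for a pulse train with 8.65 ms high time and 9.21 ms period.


Duty cycle as a percentage:
DC = (t_on / T) * 100
   = (8.65 / 9.21) * 100
   = 0.939197 * 100
   = 93.92 %

93.92 %


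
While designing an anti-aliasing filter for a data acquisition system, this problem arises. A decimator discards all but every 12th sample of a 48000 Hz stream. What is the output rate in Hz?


Decimation reduces the sample rate:
fs_out = fs_in / M
       = 48000 / 12
       = 4000.0 Hz

4000.0 Hz


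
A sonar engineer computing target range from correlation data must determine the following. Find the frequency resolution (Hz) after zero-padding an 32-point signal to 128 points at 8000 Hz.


Frequency resolution after zero-padding:
N_padded = 32 * 4 = 128
df = fs / N_padded
   = 8000 / 128
   = 62.5 Hz

62.5 Hz


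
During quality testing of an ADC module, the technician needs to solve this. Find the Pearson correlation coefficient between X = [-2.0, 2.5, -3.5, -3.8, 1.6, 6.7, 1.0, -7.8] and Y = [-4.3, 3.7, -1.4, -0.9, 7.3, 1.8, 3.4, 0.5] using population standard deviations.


Pearson correlation coefficient (population):
r = cov(X,Y) / (std(X) * std(Y))
Mean X = -0.6625, Mean Y = 1.2625
Cov(X,Y) = 7.012656
Std(X) = 4.223724, Std(Y) = 3.364126
r = 0.4935

0.4935


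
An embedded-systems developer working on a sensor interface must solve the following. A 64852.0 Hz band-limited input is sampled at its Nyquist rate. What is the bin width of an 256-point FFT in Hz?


Step 1 — Nyquist sampling rate:
fs = 2 * fmax = 2 * 64852.0 = 129704.0 Hz

Step 2 — DFT bin spacing:
df = fs / N = 129704.0 / 256 = 506.6562 Hz

506.6562 Hz


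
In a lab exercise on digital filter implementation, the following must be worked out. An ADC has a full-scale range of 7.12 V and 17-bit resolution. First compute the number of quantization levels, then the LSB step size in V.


Step 1 — number of quantization levels:
L = 2^N = 2^17 = 131072

Step 2 — LSB step size:
delta = Vfs / L
      = 7.12 / 131072
      = 5.432e-05 V

Levels = 131072; step size = 5.432e-05 V


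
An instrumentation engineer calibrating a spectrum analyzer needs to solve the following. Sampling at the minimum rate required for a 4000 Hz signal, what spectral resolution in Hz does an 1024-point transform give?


Step 1 — Nyquist sampling rate:
fs = 2 * fmax = 2 * 4000 = 8000 Hz

Step 2 — DFT bin spacing:
df = fs / N = 8000 / 1024 = 7.8125 Hz

7.8125 Hz


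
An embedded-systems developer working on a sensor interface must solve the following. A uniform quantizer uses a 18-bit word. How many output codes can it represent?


Number of quantization levels = 2^N
= 2^18
= 262144

262144


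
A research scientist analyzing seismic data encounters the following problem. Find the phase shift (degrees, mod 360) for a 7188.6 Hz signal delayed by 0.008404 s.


Phase shift from frequency and time delay:
phi = 360 * f * t_delay
    = 360 * 7188.6 * 0.008404
    = 21748.68 degrees
    mod 360 = 148.68 degrees

148.68 degrees


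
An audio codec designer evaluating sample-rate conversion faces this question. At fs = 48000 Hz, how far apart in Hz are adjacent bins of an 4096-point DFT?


DFT frequency resolution:
df = fs / N
   = 48000 / 4096
   = 11.7188 Hz

11.7188 Hz


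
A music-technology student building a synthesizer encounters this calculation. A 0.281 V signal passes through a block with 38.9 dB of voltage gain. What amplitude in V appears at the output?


Output voltage from dB gain:
V_out = V_in * 10^(gain_dB / 20)
      = 0.281 * 10^(38.9 / 20)
      = 0.281 * 88.104887
      = 24.7575 V

24.7575 V


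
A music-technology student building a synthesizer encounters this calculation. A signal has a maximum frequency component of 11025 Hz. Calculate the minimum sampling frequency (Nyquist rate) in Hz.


The Nyquist rate is twice the maximum frequency component.
fs_min = 2 * fmax
      = 2 * 11025
      = 22050 Hz

22050


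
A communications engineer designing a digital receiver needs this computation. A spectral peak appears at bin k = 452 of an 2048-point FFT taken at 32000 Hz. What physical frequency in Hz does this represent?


Frequency of DFT bin k:
f_k = k * fs / N
    = 452 * 32000 / 2048
    = 14464000 / 2048
    = 7062.5 Hz

7062.5 Hz


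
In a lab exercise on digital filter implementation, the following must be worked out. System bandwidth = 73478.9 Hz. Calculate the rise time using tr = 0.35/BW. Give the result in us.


Rise time from bandwidth relationship:
tr = 0.35 / BW
   = 0.35 / 73478.9
   = 4.763272177e-06 s
   = 4.7633 us

4.7633 us


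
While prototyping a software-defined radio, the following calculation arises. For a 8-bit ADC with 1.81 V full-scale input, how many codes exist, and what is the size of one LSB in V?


Step 1 — number of quantization levels:
L = 2^N = 2^8 = 256

Step 2 — LSB step size:
delta = Vfs / L
      = 1.81 / 256
      = 0.00707031 V

Levels = 256; step size = 0.00707031 V


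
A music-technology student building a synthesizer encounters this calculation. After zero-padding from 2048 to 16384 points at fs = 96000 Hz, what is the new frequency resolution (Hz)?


Frequency resolution after zero-padding:
N_padded = 2048 * 8 = 16384
df = fs / N_padded
   = 96000 / 16384
   = 5.8594 Hz

5.8594 Hz


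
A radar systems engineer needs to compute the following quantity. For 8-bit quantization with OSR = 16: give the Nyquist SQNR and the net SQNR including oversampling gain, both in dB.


Step 1 — baseline SQNR at Nyquist:
SQNR_base = 6.02*N + 1.76
          = 6.02*8 + 1.76
          = 49.92 dB

Step 2 — oversampling processing gain:
G = 10*log10(OSR) = 10*log10(16) = 12.04 dB

Step 3 — total:
SQNR_total = 49.92 + 12.04 = 61.96 dB

Base SQNR = 49.92 dB; oversampled SQNR = 61.96 dB


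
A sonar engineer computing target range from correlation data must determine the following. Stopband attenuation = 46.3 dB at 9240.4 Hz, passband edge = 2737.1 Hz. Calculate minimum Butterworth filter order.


Butterworth filter order formula:
n = log10(10^(A/10) - 1) / (2 * log10(f_stop/f_pass))
10^(46.3/10) - 1 = 42656.9519
f_stop/f_pass = 9240.4 / 2737.1 = 3.376
n = 4.3811 -> ceil = 5

5


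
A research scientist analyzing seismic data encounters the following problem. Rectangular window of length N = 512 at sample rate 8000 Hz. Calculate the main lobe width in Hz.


Main lobe width for a rectangular window:
Width = 2 * fs / N
      = 2 * 8000 / 512
      = 16000 / 512
      = 31.25 Hz

31.25 Hz


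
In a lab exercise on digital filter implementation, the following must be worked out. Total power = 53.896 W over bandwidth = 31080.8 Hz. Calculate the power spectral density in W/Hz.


Power spectral density:
PSD = P / BW
    = 53.896 / 31080.8
    = 0.00173406 W/Hz

0.00173406 W/Hz


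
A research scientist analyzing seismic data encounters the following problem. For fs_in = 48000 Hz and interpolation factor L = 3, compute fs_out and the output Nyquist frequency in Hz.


Step 1 — output sample rate after interpolation by L:
fs_out = L * fs_in = 3 * 48000 = 144000 Hz

Step 2 — Nyquist frequency of the output stream:
f_Nyq = fs_out / 2 = 144000 / 2 = 72000.0 Hz

fs_out = 144000 Hz; f_Nyquist = 72000.0 Hz


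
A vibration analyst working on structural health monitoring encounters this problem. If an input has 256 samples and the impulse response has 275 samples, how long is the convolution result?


Linear convolution output length:
L = N + M - 1
  = 256 + 275 - 1
  = 530 samples

530


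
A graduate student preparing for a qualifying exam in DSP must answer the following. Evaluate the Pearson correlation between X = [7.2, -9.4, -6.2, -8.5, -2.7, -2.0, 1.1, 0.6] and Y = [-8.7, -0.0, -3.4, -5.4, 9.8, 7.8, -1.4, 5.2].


Pearson correlation coefficient (population):
r = cov(X,Y) / (std(X) * std(Y))
Mean X = -2.4875, Mean Y = 0.4875
Cov(X,Y) = -3.304844
Std(X) = 5.175045, Std(Y) = 6.127691
r = -0.1042

-0.1042


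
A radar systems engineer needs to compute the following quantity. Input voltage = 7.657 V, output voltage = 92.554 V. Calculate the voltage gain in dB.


Voltage gain in dB:
G = 20 * log10(Vout / Vin)
  = 20 * log10(92.554 / 7.657)
  = 20 * log10(12.087502)
  = 20 * 1.082337
  = 21.65 dB

21.65 dB


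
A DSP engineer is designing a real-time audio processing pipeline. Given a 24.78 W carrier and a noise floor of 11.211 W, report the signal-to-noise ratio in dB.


SNR in decibels:
SNR = 10 * log10(Ps / Pn)
    = 10 * log10(24.78 / 11.211)
    = 10 * log10(2.2103)
    = 10 * 0.3445
    = 3.44 dB

3.44 dB


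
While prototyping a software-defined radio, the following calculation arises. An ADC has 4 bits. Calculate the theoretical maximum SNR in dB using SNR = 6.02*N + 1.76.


Theoretical SNR for a full-scale sinusoid:
SNR = 6.02 * N + 1.76
    = 6.02 * 4 + 1.76
    = 24.08 + 1.76
    = 25.84 dB

25.84 dB


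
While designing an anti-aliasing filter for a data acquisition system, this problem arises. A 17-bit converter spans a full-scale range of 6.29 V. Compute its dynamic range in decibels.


Dynamic range from full-scale to LSB:
V_min = V_max / 2^bits = 6.29 / 2^17
DR = 20 * log10(V_max / V_min)
   = 20 * log10(2^17)
   = 20 * 17 * log10(2)
   = 102.35 dB

102.35 dB


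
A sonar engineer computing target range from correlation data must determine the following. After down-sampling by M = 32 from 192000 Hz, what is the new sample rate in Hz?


Decimation reduces the sample rate:
fs_out = fs_in / M
       = 192000 / 32
       = 6000.0 Hz

6000.0 Hz


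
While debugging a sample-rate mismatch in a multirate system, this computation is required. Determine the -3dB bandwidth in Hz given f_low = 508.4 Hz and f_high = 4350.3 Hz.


Bandwidth is the difference of -3dB frequencies:
BW = f_high - f_low
   = 4350.3 - 508.4
   = 3841.9 Hz

3841.9 Hz


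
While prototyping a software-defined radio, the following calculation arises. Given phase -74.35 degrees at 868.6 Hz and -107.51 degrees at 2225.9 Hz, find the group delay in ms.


Group delay from phase difference:
tau = -d(phi)/d(omega)
d(phi) = -33.16 deg = -0.578751 rad
d(omega) = 2*pi*(2225.9 - 868.6) = 8528.1674 rad/s
tau = -(-0.578751) / 8528.1674
    = 0.0679 ms

0.0679 ms


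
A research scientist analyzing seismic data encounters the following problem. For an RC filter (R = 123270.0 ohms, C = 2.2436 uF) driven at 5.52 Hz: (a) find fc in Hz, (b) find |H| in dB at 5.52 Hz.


Step 1 — cutoff frequency:
fc = 1 / (2*pi*R*C)
C = 2.2436 uF = 2.2436e-06 F
fc = 1 / (2*pi*123270.0*2.2436e-06)
   = 0.575463 Hz

Step 2 — magnitude at f = 5.52 Hz:
|H(f)| = 1 / sqrt(1 + (f/fc)^2)
f/fc = 5.52 / 0.575463 = 9.592276
|H| = 1 / sqrt(1 + 92.011759) = 0.1036886
|H|_dB = 20*log10(0.1036886) = -19.69 dB

fc = 0.575463 Hz; |H(5.52 Hz)| = -19.69 dB


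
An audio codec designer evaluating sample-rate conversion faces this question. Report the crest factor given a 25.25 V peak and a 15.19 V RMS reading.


Crest factor is the ratio of peak to RMS:
CF = V_peak / V_rms
   = 25.25 / 15.19
   = 1.6623

1.6623


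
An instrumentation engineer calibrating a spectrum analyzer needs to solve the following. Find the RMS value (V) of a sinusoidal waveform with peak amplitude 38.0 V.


RMS voltage for a sinusoidal waveform:
V_rms = V_peak / sqrt(2)
      = 38.0 / 1.414214
      = 26.87 V

26.87 V


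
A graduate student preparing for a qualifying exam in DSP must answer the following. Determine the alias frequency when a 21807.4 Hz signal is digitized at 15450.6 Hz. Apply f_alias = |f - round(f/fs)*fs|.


Compute the nearest integer multiple of fs to the signal:
n = round(21807.4 / 15450.6) = 1
f_alias = |21807.4 - 1 * 15450.6|
        = |21807.4 - 15450.6|
        = 6356.8 Hz

6356.8


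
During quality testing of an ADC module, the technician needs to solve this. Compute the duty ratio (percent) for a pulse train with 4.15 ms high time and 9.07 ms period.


Duty cycle as a percentage:
DC = (t_on / T) * 100
   = (4.15 / 9.07) * 100
   = 0.457552 * 100
   = 45.76 %

45.76 %


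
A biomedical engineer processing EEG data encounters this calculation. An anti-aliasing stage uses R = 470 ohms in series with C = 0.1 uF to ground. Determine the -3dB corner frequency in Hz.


Cutoff frequency of a first-order RC filter:
fc = 1 / (2 * pi * R * C)
C = 0.1 uF = 1e-07 F
fc = 1 / (2 * pi * 470 * 1e-07)
   = 1 / 0.00029530970943744
   = 3386.275385 Hz

3386.275385 Hz


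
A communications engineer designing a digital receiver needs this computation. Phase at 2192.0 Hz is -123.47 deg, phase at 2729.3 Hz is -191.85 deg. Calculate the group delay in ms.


Group delay from phase difference:
tau = -d(phi)/d(omega)
d(phi) = -68.38 deg = -1.193456 rad
d(omega) = 2*pi*(2729.3 - 2192.0) = 3375.9555 rad/s
tau = -(-1.193456) / 3375.9555
    = 0.3535 ms

0.3535 ms


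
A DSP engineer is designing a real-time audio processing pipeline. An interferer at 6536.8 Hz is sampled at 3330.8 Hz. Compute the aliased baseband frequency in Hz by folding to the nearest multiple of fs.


Compute the nearest integer multiple of fs to the signal:
n = round(6536.8 / 3330.8) = 2
f_alias = |6536.8 - 2 * 3330.8|
        = |6536.8 - 6661.6|
        = 124.8 Hz

124.8


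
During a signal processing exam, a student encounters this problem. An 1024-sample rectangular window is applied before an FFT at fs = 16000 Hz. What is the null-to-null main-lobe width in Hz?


Main lobe width for a rectangular window:
Width = 2 * fs / N
      = 2 * 16000 / 1024
      = 32000 / 1024
      = 31.25 Hz

31.25 Hz


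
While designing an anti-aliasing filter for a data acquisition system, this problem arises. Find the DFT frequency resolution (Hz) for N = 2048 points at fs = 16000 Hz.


DFT frequency resolution:
df = fs / N
   = 16000 / 2048
   = 7.8125 Hz

7.8125 Hz


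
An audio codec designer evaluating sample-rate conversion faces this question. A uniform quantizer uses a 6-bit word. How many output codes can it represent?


Number of quantization levels = 2^N
= 2^6
= 64

64


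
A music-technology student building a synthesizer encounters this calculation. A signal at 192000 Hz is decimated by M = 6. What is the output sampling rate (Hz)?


Decimation reduces the sample rate:
fs_out = fs_in / M
       = 192000 / 6
       = 32000.0 Hz

32000.0 Hz


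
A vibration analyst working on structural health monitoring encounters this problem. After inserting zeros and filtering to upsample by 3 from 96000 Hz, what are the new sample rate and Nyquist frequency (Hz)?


Step 1 — output sample rate after interpolation by L:
fs_out = L * fs_in = 3 * 96000 = 288000 Hz

Step 2 — Nyquist frequency of the output stream:
f_Nyq = fs_out / 2 = 288000 / 2 = 144000.0 Hz

fs_out = 288000 Hz; f_Nyquist = 144000.0 Hz
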